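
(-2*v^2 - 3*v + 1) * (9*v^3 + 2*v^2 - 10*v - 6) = -18*v^5 - 31*v^4 + 23*v^3 + 44*v^2 + 8*v - 6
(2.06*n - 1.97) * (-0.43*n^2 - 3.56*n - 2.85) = -0.8858*n^3 - 6.4865*n^2 + 1.1422*n + 5.6145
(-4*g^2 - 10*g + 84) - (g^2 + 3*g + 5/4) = -5*g^2 - 13*g + 331/4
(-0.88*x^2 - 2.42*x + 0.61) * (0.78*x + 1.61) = -0.6864*x^3 - 3.3044*x^2 - 3.4204*x + 0.9821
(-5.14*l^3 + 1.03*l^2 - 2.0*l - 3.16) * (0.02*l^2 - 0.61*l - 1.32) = -0.1028*l^5 + 3.156*l^4 + 6.1165*l^3 - 0.2028*l^2 + 4.5676*l + 4.1712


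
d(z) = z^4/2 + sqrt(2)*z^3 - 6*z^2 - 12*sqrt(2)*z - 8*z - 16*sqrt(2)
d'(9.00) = 1668.68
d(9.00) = 3578.10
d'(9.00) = 1668.68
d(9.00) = 3578.10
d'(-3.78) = -27.01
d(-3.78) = 11.73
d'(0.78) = -30.80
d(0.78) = -44.90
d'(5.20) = 308.57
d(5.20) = 249.72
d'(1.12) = -30.28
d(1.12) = -55.35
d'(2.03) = -15.12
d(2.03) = -77.72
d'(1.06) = -30.54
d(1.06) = -53.52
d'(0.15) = -26.67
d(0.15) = -26.50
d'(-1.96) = -0.21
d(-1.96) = 0.00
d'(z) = 2*z^3 + 3*sqrt(2)*z^2 - 12*z - 12*sqrt(2) - 8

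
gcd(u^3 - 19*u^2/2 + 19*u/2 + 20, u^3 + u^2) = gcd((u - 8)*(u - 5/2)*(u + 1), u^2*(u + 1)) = u + 1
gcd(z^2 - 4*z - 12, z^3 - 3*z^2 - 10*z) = z + 2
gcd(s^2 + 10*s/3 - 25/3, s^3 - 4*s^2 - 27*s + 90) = s + 5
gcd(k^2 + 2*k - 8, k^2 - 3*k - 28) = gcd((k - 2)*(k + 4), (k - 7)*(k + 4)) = k + 4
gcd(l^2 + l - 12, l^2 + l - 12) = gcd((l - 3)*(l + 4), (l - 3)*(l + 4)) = l^2 + l - 12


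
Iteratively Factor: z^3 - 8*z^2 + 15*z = (z)*(z^2 - 8*z + 15) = z*(z - 3)*(z - 5)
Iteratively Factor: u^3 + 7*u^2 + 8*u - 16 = (u - 1)*(u^2 + 8*u + 16) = (u - 1)*(u + 4)*(u + 4)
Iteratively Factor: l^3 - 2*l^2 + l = (l - 1)*(l^2 - l) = l*(l - 1)*(l - 1)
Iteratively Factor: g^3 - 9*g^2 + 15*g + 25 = (g + 1)*(g^2 - 10*g + 25) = (g - 5)*(g + 1)*(g - 5)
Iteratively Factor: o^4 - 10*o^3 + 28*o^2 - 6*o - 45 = (o - 3)*(o^3 - 7*o^2 + 7*o + 15) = (o - 3)*(o + 1)*(o^2 - 8*o + 15) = (o - 5)*(o - 3)*(o + 1)*(o - 3)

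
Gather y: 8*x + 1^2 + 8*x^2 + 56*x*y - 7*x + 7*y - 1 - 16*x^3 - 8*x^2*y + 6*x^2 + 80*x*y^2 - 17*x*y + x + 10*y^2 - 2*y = -16*x^3 + 14*x^2 + 2*x + y^2*(80*x + 10) + y*(-8*x^2 + 39*x + 5)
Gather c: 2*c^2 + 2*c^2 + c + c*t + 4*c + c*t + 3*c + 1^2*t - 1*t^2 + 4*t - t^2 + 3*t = 4*c^2 + c*(2*t + 8) - 2*t^2 + 8*t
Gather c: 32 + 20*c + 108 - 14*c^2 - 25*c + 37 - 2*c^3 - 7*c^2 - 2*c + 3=-2*c^3 - 21*c^2 - 7*c + 180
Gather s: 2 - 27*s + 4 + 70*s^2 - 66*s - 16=70*s^2 - 93*s - 10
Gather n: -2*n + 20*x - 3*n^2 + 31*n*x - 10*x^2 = -3*n^2 + n*(31*x - 2) - 10*x^2 + 20*x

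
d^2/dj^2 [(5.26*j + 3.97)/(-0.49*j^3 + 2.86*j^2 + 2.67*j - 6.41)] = (-7.577556*j^5 + 32.78982*j^4 - 10.79578*j^3 + 34.5792419999999*j^2 - 685.654902*j - 382.210954)/(0.117649*j^9 - 2.060058*j^8 + 10.100811*j^7 + 3.673895*j^6 - 108.936957*j^5 + 45.810528*j^4 + 335.053596*j^3 - 215.447151*j^2 - 329.115681*j + 263.374721)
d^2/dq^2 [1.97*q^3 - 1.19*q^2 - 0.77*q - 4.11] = 11.82*q - 2.38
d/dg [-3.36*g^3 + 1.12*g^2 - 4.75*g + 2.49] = -10.08*g^2 + 2.24*g - 4.75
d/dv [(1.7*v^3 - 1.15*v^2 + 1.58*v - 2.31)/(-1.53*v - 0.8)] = (-5.202*v^3 - 2.3205*v^2 + 1.84*v - 4.7983)/(2.3409*v^2 + 2.448*v + 0.64)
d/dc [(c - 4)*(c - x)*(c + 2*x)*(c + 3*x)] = 4*c^3 + 12*c^2*x - 12*c^2 + 2*c*x^2 - 32*c*x - 6*x^3 - 4*x^2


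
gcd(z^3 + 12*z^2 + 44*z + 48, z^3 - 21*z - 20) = z + 4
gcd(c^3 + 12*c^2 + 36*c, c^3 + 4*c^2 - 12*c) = c^2 + 6*c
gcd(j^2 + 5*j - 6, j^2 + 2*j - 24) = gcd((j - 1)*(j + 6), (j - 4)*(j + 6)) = j + 6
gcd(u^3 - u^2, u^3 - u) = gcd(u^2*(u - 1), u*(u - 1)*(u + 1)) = u^2 - u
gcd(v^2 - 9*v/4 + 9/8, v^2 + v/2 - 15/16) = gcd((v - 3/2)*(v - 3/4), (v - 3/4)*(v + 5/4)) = v - 3/4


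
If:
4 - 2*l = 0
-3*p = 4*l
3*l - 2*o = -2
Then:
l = 2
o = 4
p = -8/3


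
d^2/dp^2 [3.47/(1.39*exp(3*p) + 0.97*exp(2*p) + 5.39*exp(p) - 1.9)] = (3.47*(4.17*exp(2*p) + 1.94*exp(p) + 5.39)*(8.34*exp(2*p) + 3.88*exp(p) + 10.78)*exp(p) - (43.4097*exp(2*p) + 13.4636*exp(p) + 18.7033)*(1.39*exp(3*p) + 0.97*exp(2*p) + 5.39*exp(p) - 1.9))*exp(p)/(1.39*exp(3*p) + 0.97*exp(2*p) + 5.39*exp(p) - 1.9)^3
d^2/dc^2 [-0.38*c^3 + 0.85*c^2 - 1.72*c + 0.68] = 1.7 - 2.28*c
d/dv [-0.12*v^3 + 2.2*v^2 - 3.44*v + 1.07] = -0.36*v^2 + 4.4*v - 3.44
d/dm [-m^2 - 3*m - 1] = -2*m - 3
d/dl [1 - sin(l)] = -cos(l)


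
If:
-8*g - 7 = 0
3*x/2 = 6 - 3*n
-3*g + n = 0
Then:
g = -7/8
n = -21/8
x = 37/4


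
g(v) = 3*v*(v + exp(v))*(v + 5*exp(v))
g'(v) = 3*v*(v + exp(v))*(5*exp(v) + 1) + 3*v*(v + 5*exp(v))*(exp(v) + 1) + 3*(v + exp(v))*(v + 5*exp(v))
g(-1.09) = 1.46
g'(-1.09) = 2.69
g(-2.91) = -65.75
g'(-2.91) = 78.59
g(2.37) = 5189.62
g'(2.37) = 11897.59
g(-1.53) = -2.70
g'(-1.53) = 16.82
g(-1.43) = -1.19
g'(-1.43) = 13.30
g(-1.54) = -2.87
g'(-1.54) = 17.18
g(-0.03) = -0.41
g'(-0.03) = 12.25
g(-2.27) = -25.87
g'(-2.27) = 46.95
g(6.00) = 14910001.09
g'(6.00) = 32086070.80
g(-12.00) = -5183.98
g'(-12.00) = 1296.01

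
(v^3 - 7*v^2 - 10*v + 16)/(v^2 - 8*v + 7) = (v^2 - 6*v - 16)/(v - 7)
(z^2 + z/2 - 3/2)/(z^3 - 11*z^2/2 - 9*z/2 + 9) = 1/(z - 6)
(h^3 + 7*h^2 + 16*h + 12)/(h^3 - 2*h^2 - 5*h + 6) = (h^2 + 5*h + 6)/(h^2 - 4*h + 3)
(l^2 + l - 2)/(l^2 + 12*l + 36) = (l^2 + l - 2)/(l^2 + 12*l + 36)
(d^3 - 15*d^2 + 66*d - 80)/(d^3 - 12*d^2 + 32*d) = (d^2 - 7*d + 10)/(d*(d - 4))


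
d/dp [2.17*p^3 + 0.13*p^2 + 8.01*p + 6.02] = 6.51*p^2 + 0.26*p + 8.01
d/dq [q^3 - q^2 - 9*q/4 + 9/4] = 3*q^2 - 2*q - 9/4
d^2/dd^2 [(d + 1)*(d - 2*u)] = 2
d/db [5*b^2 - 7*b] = 10*b - 7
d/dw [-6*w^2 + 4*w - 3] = 4 - 12*w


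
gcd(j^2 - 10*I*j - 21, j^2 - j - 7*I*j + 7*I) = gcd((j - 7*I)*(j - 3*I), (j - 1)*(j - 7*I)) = j - 7*I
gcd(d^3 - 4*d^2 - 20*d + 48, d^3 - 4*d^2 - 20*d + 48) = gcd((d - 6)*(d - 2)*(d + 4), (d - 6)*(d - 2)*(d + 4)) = d^3 - 4*d^2 - 20*d + 48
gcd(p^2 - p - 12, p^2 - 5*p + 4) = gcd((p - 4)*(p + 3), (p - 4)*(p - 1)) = p - 4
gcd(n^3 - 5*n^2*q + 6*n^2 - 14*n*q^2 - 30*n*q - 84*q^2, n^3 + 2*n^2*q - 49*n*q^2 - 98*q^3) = -n^2 + 5*n*q + 14*q^2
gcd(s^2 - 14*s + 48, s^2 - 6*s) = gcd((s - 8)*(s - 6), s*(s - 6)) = s - 6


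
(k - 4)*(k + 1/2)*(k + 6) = k^3 + 5*k^2/2 - 23*k - 12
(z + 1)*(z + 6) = z^2 + 7*z + 6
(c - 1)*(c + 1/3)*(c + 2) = c^3 + 4*c^2/3 - 5*c/3 - 2/3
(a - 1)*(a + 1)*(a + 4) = a^3 + 4*a^2 - a - 4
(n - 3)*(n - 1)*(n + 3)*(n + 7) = n^4 + 6*n^3 - 16*n^2 - 54*n + 63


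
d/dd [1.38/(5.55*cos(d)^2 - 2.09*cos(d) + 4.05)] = (15.318*cos(d) - 2.8842)*sin(d)/(5.55*cos(d)^2 - 2.09*cos(d) + 4.05)^2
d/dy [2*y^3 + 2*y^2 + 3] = 2*y*(3*y + 2)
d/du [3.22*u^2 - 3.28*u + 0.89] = 6.44*u - 3.28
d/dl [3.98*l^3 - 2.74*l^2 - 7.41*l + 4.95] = 11.94*l^2 - 5.48*l - 7.41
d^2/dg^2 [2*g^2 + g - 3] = 4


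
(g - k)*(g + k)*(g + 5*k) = g^3 + 5*g^2*k - g*k^2 - 5*k^3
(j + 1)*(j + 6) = j^2 + 7*j + 6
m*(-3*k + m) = -3*k*m + m^2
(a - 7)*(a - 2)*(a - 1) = a^3 - 10*a^2 + 23*a - 14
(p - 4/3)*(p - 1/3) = p^2 - 5*p/3 + 4/9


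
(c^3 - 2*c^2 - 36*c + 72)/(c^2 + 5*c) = (c^3 - 2*c^2 - 36*c + 72)/(c*(c + 5))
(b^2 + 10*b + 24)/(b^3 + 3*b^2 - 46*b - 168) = 1/(b - 7)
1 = 1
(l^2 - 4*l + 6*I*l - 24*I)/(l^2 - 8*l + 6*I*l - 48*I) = (l - 4)/(l - 8)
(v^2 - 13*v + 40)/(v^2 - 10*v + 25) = (v - 8)/(v - 5)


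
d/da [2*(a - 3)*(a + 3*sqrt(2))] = 4*a - 6 + 6*sqrt(2)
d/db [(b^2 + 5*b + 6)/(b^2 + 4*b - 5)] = (-b^2 - 22*b - 49)/(b^4 + 8*b^3 + 6*b^2 - 40*b + 25)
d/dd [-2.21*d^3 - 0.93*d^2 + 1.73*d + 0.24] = -6.63*d^2 - 1.86*d + 1.73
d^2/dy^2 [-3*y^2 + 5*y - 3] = -6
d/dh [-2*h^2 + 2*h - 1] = 2 - 4*h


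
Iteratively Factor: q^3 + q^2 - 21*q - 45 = (q - 5)*(q^2 + 6*q + 9) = (q - 5)*(q + 3)*(q + 3)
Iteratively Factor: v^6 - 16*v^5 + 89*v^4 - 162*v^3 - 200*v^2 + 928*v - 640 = (v - 4)*(v^5 - 12*v^4 + 41*v^3 + 2*v^2 - 192*v + 160) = (v - 4)*(v - 1)*(v^4 - 11*v^3 + 30*v^2 + 32*v - 160) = (v - 4)*(v - 1)*(v + 2)*(v^3 - 13*v^2 + 56*v - 80) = (v - 5)*(v - 4)*(v - 1)*(v + 2)*(v^2 - 8*v + 16) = (v - 5)*(v - 4)^2*(v - 1)*(v + 2)*(v - 4)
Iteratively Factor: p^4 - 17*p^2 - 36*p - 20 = (p + 2)*(p^3 - 2*p^2 - 13*p - 10) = (p + 2)^2*(p^2 - 4*p - 5) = (p + 1)*(p + 2)^2*(p - 5)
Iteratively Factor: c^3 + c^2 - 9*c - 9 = (c + 3)*(c^2 - 2*c - 3) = (c - 3)*(c + 3)*(c + 1)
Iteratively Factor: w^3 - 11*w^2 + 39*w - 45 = (w - 3)*(w^2 - 8*w + 15) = (w - 5)*(w - 3)*(w - 3)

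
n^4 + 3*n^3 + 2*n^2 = n^2*(n + 1)*(n + 2)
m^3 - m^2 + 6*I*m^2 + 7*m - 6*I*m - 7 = (m - 1)*(m - I)*(m + 7*I)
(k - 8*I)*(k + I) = k^2 - 7*I*k + 8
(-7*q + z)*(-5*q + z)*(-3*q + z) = -105*q^3 + 71*q^2*z - 15*q*z^2 + z^3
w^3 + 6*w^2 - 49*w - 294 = (w - 7)*(w + 6)*(w + 7)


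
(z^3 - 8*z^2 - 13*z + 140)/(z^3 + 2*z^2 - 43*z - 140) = (z - 5)/(z + 5)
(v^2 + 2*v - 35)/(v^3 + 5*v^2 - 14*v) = (v - 5)/(v*(v - 2))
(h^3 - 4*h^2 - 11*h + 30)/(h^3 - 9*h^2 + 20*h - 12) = (h^2 - 2*h - 15)/(h^2 - 7*h + 6)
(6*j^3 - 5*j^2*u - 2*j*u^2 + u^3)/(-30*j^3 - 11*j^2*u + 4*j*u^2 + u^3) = (-j + u)/(5*j + u)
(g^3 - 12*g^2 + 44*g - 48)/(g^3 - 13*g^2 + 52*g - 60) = (g - 4)/(g - 5)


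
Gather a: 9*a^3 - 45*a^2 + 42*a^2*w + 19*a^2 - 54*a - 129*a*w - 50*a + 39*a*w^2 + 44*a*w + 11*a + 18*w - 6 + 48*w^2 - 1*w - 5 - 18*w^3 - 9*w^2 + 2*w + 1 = 9*a^3 + a^2*(42*w - 26) + a*(39*w^2 - 85*w - 93) - 18*w^3 + 39*w^2 + 19*w - 10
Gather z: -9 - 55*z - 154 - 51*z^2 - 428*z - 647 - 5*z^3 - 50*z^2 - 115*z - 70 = -5*z^3 - 101*z^2 - 598*z - 880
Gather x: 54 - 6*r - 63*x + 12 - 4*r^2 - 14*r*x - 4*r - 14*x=-4*r^2 - 10*r + x*(-14*r - 77) + 66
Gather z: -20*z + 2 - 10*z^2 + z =-10*z^2 - 19*z + 2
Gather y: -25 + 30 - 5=0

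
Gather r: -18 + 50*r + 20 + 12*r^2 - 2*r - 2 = 12*r^2 + 48*r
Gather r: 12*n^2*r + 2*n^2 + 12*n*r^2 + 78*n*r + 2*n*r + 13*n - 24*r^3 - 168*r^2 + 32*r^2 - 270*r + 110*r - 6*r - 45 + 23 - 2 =2*n^2 + 13*n - 24*r^3 + r^2*(12*n - 136) + r*(12*n^2 + 80*n - 166) - 24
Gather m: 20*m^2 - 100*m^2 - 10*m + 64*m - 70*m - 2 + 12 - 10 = -80*m^2 - 16*m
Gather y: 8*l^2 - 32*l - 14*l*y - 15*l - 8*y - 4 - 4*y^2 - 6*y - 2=8*l^2 - 47*l - 4*y^2 + y*(-14*l - 14) - 6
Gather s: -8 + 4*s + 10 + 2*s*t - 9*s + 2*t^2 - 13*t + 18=s*(2*t - 5) + 2*t^2 - 13*t + 20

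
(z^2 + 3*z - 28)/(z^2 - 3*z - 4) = (z + 7)/(z + 1)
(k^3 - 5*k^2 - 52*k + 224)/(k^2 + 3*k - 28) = k - 8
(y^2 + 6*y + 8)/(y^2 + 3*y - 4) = (y + 2)/(y - 1)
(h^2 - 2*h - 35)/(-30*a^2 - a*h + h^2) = (-h^2 + 2*h + 35)/(30*a^2 + a*h - h^2)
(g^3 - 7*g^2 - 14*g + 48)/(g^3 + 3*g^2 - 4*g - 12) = (g - 8)/(g + 2)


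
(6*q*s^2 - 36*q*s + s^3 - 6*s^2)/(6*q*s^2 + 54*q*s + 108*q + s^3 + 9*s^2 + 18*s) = s*(s - 6)/(s^2 + 9*s + 18)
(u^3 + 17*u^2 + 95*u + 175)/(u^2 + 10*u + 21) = (u^2 + 10*u + 25)/(u + 3)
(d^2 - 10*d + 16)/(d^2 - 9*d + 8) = (d - 2)/(d - 1)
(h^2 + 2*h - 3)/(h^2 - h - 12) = (h - 1)/(h - 4)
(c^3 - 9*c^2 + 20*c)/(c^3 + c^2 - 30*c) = (c - 4)/(c + 6)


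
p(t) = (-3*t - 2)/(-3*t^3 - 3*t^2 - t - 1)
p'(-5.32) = 0.01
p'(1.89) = -0.21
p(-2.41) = 0.20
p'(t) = (-3*t - 2)*(9*t^2 + 6*t + 1)/(-3*t^3 - 3*t^2 - t - 1)^2 - 3/(-3*t^3 - 3*t^2 - t - 1) = (9*t^3 + 9*t^2 + 3*t - (3*t + 2)*(9*t^2 + 6*t + 1) + 3)/(3*t^3 + 3*t^2 + t + 1)^2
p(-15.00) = 0.00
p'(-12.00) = 0.00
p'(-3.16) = 0.08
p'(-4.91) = 0.02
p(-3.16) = 0.11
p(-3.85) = 0.07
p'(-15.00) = 0.00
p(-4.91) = 0.04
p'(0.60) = -1.79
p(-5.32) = 0.04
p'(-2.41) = 0.19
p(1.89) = 0.23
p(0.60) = 1.14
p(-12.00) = 0.01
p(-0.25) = 1.40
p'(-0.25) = 3.27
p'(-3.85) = 0.04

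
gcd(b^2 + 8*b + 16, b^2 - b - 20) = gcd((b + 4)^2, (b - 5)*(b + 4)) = b + 4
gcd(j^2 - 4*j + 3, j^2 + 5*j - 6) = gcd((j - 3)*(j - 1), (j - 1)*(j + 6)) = j - 1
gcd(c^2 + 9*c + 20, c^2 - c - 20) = c + 4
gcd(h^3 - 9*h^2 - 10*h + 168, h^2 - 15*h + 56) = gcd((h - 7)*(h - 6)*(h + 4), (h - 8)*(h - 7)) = h - 7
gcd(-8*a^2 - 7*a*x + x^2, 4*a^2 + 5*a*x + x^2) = a + x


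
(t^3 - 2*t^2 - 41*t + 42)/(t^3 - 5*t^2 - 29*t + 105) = (t^2 + 5*t - 6)/(t^2 + 2*t - 15)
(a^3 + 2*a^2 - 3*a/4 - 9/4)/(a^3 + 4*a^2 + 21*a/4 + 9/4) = (a - 1)/(a + 1)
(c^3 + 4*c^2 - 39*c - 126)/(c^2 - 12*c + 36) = (c^2 + 10*c + 21)/(c - 6)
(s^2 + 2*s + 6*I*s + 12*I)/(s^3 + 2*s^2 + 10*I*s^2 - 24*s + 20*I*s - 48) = 1/(s + 4*I)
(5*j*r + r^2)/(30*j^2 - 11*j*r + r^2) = r*(5*j + r)/(30*j^2 - 11*j*r + r^2)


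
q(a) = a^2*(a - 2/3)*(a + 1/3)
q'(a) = a^2*(a - 2/3) + a^2*(a + 1/3) + 2*a*(a - 2/3)*(a + 1/3) = a*(36*a^2 - 9*a - 4)/9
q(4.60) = 410.60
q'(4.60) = 366.14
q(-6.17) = 1519.08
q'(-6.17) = -974.87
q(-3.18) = 110.73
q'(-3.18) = -137.33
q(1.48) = 3.23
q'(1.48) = 10.12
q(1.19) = 1.13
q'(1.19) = 4.80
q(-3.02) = 90.34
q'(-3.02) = -117.95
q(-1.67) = 8.71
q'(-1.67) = -20.68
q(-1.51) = 5.84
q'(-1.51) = -15.38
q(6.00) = 1216.00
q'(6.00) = 825.33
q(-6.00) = 1360.00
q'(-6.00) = -897.33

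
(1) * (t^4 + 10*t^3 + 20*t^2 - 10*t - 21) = t^4 + 10*t^3 + 20*t^2 - 10*t - 21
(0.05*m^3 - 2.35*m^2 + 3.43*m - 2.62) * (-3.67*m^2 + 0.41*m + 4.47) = -0.1835*m^5 + 8.645*m^4 - 13.3281*m^3 + 0.517200000000001*m^2 + 14.2579*m - 11.7114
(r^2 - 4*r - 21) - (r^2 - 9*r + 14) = 5*r - 35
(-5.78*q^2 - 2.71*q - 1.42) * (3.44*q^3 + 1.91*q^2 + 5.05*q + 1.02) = -19.8832*q^5 - 20.3622*q^4 - 39.2499*q^3 - 22.2933*q^2 - 9.9352*q - 1.4484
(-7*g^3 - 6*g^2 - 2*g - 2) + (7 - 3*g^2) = -7*g^3 - 9*g^2 - 2*g + 5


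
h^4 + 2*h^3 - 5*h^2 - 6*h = h*(h - 2)*(h + 1)*(h + 3)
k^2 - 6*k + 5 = (k - 5)*(k - 1)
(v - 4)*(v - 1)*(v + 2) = v^3 - 3*v^2 - 6*v + 8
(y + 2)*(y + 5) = y^2 + 7*y + 10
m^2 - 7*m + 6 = (m - 6)*(m - 1)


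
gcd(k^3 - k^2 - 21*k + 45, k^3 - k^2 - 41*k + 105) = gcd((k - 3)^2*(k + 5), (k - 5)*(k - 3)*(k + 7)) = k - 3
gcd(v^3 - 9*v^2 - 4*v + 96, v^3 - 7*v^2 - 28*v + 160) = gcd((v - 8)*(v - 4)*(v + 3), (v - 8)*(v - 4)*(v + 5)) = v^2 - 12*v + 32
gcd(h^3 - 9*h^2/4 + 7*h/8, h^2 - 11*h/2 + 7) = 1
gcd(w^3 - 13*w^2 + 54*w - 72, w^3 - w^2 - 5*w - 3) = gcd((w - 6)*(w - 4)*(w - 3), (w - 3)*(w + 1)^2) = w - 3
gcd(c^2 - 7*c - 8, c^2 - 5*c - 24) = c - 8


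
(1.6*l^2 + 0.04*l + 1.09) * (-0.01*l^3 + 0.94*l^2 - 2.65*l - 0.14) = -0.016*l^5 + 1.5036*l^4 - 4.2133*l^3 + 0.6946*l^2 - 2.8941*l - 0.1526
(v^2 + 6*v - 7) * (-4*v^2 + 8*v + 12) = -4*v^4 - 16*v^3 + 88*v^2 + 16*v - 84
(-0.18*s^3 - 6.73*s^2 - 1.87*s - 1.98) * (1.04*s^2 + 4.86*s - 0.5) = -0.1872*s^5 - 7.874*s^4 - 34.5626*s^3 - 7.7824*s^2 - 8.6878*s + 0.99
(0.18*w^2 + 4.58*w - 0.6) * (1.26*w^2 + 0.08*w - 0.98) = 0.2268*w^4 + 5.7852*w^3 - 0.566*w^2 - 4.5364*w + 0.588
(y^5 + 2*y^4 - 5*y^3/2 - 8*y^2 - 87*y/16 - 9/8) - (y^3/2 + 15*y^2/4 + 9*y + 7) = y^5 + 2*y^4 - 3*y^3 - 47*y^2/4 - 231*y/16 - 65/8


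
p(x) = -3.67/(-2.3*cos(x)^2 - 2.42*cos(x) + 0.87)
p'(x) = -3.67*(-4.6*sin(x)*cos(x) - 2.42*sin(x))/(-2.3*cos(x)^2 - 2.42*cos(x) + 0.87)^2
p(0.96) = 2.88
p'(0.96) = 9.36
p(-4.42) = -2.67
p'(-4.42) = 2.03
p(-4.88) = -9.12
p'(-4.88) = 71.28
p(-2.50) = -2.75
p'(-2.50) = 1.57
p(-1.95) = -2.53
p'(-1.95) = -1.16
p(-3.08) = -3.69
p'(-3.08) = 0.50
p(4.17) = -2.44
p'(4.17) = -0.06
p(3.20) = -3.69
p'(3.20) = 0.47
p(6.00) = 1.03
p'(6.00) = -0.55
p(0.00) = 0.95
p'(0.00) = 0.00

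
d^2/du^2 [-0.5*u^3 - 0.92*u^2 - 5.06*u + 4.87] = -3.0*u - 1.84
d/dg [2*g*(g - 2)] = 4*g - 4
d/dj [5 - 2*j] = -2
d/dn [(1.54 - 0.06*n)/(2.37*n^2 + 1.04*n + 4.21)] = (0.1422*n^2 - 7.2996*n - 1.8542)/(5.6169*n^4 + 4.9296*n^3 + 21.037*n^2 + 8.7568*n + 17.7241)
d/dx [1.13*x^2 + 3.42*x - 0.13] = 2.26*x + 3.42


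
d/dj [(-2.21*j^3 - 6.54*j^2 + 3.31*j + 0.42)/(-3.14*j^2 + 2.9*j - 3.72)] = (6.9394*j^4 - 12.818*j^3 + 16.091*j^2 + 51.2952*j - 13.5312)/(9.8596*j^4 - 18.212*j^3 + 31.7716*j^2 - 21.576*j + 13.8384)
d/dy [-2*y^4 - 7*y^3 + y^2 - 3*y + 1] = -8*y^3 - 21*y^2 + 2*y - 3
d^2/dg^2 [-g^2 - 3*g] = -2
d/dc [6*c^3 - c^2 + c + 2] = 18*c^2 - 2*c + 1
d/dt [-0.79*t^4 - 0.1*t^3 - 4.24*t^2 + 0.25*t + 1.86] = -3.16*t^3 - 0.3*t^2 - 8.48*t + 0.25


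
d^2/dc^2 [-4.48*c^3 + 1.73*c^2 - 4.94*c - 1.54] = 3.46 - 26.88*c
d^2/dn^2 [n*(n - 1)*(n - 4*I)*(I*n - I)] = 12*I*n^2 + 12*n*(2 - I) - 16 + 2*I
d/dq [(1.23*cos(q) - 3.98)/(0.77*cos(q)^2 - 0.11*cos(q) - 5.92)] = (0.9471*cos(q)^2 - 6.1292*cos(q) + 7.7194)*sin(q)/(0.5929*cos(q)^4 - 0.1694*cos(q)^3 - 9.1047*cos(q)^2 + 1.3024*cos(q) + 35.0464)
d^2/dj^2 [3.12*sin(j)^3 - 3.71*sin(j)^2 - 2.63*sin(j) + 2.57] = 0.289999999999999*sin(j) + 7.02*sin(3*j) - 7.42*cos(2*j)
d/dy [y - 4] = 1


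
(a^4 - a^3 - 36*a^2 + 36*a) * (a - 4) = a^5 - 5*a^4 - 32*a^3 + 180*a^2 - 144*a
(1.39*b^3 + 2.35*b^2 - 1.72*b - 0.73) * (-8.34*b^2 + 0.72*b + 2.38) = -11.5926*b^5 - 18.5982*b^4 + 19.345*b^3 + 10.4428*b^2 - 4.6192*b - 1.7374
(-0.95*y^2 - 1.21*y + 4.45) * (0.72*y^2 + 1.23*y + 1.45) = -0.684*y^4 - 2.0397*y^3 + 0.3382*y^2 + 3.719*y + 6.4525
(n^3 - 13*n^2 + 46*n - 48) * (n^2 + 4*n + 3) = n^5 - 9*n^4 - 3*n^3 + 97*n^2 - 54*n - 144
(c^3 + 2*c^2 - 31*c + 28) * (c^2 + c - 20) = c^5 + 3*c^4 - 49*c^3 - 43*c^2 + 648*c - 560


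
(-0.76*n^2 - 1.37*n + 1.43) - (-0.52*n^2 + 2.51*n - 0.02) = -0.24*n^2 - 3.88*n + 1.45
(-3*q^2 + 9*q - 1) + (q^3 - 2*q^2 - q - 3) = q^3 - 5*q^2 + 8*q - 4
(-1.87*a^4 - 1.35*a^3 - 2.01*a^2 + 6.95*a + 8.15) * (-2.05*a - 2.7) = 3.8335*a^5 + 7.8165*a^4 + 7.7655*a^3 - 8.8205*a^2 - 35.4725*a - 22.005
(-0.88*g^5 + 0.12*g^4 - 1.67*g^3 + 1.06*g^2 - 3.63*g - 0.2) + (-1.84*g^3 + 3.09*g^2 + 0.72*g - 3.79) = -0.88*g^5 + 0.12*g^4 - 3.51*g^3 + 4.15*g^2 - 2.91*g - 3.99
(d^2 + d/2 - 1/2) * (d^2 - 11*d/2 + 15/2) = d^4 - 5*d^3 + 17*d^2/4 + 13*d/2 - 15/4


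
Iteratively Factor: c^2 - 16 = (c - 4)*(c + 4)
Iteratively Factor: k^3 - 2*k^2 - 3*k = (k + 1)*(k^2 - 3*k) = k*(k + 1)*(k - 3)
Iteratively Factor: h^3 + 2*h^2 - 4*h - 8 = (h + 2)*(h^2 - 4) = (h - 2)*(h + 2)*(h + 2)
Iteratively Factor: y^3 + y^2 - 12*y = (y)*(y^2 + y - 12) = y*(y + 4)*(y - 3)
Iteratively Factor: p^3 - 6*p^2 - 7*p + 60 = (p - 5)*(p^2 - p - 12) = (p - 5)*(p - 4)*(p + 3)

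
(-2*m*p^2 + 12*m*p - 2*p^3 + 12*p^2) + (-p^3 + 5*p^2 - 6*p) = -2*m*p^2 + 12*m*p - 3*p^3 + 17*p^2 - 6*p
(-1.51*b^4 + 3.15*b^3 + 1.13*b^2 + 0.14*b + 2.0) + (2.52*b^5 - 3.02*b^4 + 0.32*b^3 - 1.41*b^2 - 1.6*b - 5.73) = 2.52*b^5 - 4.53*b^4 + 3.47*b^3 - 0.28*b^2 - 1.46*b - 3.73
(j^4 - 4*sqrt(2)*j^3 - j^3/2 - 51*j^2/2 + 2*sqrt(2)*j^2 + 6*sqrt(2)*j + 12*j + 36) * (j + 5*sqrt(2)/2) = j^5 - 3*sqrt(2)*j^4/2 - j^4/2 - 91*j^3/2 + 3*sqrt(2)*j^3/4 - 231*sqrt(2)*j^2/4 + 22*j^2 + 30*sqrt(2)*j + 66*j + 90*sqrt(2)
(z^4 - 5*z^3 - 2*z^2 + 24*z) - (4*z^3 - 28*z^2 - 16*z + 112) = z^4 - 9*z^3 + 26*z^2 + 40*z - 112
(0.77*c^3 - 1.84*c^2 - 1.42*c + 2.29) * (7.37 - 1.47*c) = -1.1319*c^4 + 8.3797*c^3 - 11.4734*c^2 - 13.8317*c + 16.8773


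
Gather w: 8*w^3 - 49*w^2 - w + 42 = 8*w^3 - 49*w^2 - w + 42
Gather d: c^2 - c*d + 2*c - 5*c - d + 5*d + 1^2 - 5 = c^2 - 3*c + d*(4 - c) - 4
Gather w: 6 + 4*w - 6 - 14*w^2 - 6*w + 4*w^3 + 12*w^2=4*w^3 - 2*w^2 - 2*w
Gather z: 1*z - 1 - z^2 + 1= -z^2 + z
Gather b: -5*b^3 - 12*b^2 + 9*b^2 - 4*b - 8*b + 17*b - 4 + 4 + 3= -5*b^3 - 3*b^2 + 5*b + 3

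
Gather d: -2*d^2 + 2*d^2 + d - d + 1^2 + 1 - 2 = 0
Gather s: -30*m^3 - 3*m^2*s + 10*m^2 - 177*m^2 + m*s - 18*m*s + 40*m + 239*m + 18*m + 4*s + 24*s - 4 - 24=-30*m^3 - 167*m^2 + 297*m + s*(-3*m^2 - 17*m + 28) - 28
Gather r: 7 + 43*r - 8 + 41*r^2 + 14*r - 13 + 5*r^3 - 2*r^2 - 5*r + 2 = 5*r^3 + 39*r^2 + 52*r - 12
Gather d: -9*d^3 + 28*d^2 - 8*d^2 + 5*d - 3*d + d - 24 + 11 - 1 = -9*d^3 + 20*d^2 + 3*d - 14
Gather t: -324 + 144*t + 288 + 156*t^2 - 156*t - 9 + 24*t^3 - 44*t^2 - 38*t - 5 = 24*t^3 + 112*t^2 - 50*t - 50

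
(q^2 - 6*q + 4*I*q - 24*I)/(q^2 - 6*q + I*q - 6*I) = (q + 4*I)/(q + I)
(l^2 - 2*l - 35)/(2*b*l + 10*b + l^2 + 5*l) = (l - 7)/(2*b + l)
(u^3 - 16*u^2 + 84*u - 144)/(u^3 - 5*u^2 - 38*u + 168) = (u^2 - 12*u + 36)/(u^2 - u - 42)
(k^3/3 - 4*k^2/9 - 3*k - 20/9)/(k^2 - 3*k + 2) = (3*k^3 - 4*k^2 - 27*k - 20)/(9*(k^2 - 3*k + 2))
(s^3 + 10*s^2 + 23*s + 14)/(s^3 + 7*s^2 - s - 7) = (s + 2)/(s - 1)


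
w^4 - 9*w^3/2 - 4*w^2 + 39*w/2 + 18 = (w - 4)*(w - 3)*(w + 1)*(w + 3/2)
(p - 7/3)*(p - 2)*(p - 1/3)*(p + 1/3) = p^4 - 13*p^3/3 + 41*p^2/9 + 13*p/27 - 14/27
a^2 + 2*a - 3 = (a - 1)*(a + 3)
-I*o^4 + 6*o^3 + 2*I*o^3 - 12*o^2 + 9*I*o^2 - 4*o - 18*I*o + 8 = (o - 2)*(o + I)*(o + 4*I)*(-I*o + 1)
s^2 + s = s*(s + 1)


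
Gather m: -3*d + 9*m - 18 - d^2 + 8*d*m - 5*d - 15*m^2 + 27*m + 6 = -d^2 - 8*d - 15*m^2 + m*(8*d + 36) - 12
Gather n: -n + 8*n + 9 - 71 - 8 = 7*n - 70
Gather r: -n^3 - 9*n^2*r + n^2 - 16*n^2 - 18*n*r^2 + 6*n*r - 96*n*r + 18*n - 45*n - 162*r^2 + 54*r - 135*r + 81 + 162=-n^3 - 15*n^2 - 27*n + r^2*(-18*n - 162) + r*(-9*n^2 - 90*n - 81) + 243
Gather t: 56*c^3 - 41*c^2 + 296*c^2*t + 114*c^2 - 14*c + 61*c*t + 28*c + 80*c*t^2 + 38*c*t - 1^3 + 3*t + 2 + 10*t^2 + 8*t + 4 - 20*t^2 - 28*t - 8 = 56*c^3 + 73*c^2 + 14*c + t^2*(80*c - 10) + t*(296*c^2 + 99*c - 17) - 3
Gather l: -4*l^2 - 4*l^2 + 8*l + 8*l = -8*l^2 + 16*l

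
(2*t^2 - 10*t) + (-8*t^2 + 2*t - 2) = -6*t^2 - 8*t - 2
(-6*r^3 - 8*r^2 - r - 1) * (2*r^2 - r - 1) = -12*r^5 - 10*r^4 + 12*r^3 + 7*r^2 + 2*r + 1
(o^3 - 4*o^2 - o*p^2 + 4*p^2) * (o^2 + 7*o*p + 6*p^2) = o^5 + 7*o^4*p - 4*o^4 + 5*o^3*p^2 - 28*o^3*p - 7*o^2*p^3 - 20*o^2*p^2 - 6*o*p^4 + 28*o*p^3 + 24*p^4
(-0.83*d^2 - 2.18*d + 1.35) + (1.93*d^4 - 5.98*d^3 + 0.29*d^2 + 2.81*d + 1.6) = 1.93*d^4 - 5.98*d^3 - 0.54*d^2 + 0.63*d + 2.95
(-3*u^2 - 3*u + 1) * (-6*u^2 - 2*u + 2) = 18*u^4 + 24*u^3 - 6*u^2 - 8*u + 2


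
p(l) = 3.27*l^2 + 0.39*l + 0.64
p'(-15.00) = -97.71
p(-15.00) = 730.54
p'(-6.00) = -38.85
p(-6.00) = 116.02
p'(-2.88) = -18.45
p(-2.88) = 26.64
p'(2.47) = 16.54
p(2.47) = 21.55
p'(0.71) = 5.03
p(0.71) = 2.57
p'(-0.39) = -2.16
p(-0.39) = 0.99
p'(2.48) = 16.61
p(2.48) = 21.72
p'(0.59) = 4.25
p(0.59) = 2.01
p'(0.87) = 6.08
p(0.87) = 3.45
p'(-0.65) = -3.86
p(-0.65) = 1.77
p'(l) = 6.54*l + 0.39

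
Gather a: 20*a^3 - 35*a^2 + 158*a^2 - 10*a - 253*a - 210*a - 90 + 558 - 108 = 20*a^3 + 123*a^2 - 473*a + 360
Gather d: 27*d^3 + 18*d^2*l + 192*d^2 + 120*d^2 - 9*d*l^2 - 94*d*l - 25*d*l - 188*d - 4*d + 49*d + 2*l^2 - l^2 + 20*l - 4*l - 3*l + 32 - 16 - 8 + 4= 27*d^3 + d^2*(18*l + 312) + d*(-9*l^2 - 119*l - 143) + l^2 + 13*l + 12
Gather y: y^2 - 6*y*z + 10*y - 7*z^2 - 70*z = y^2 + y*(10 - 6*z) - 7*z^2 - 70*z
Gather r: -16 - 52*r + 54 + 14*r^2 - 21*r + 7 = 14*r^2 - 73*r + 45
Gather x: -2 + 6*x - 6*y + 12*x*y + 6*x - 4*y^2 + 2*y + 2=x*(12*y + 12) - 4*y^2 - 4*y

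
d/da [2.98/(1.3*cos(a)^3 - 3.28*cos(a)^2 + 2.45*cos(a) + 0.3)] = (11.622*cos(a)^2 - 19.5488*cos(a) + 7.301)*sin(a)/(1.3*cos(a)^3 - 3.28*cos(a)^2 + 2.45*cos(a) + 0.3)^2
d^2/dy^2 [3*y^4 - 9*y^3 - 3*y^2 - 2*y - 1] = 36*y^2 - 54*y - 6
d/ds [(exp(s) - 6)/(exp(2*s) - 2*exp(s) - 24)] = -exp(s)/(exp(2*s) + 8*exp(s) + 16)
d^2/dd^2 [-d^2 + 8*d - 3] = -2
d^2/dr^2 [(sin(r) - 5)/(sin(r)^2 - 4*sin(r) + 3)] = (-9*(1 - cos(2*r))^2/4 - 143*sin(r)/4 - 15*sin(3*r)/4 + 17*cos(2*r)/2 + cos(4*r) + 193/2)/((sin(r) - 3)^3*(sin(r) - 1)^2)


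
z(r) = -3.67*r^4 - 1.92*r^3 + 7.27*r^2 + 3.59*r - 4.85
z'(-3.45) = 487.68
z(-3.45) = -371.79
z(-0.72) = -3.94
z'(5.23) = -2177.98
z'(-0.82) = -4.11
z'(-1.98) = 66.17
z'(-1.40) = 12.23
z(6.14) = -5369.19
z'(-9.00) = 10107.89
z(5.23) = -2807.71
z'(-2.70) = 211.29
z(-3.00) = -195.62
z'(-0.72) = -4.39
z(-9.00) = -22127.48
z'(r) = -14.68*r^3 - 5.76*r^2 + 14.54*r + 3.59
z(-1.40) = -4.46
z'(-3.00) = 304.49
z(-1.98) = -24.96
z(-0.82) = -3.51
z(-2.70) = -118.79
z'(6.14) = -3522.35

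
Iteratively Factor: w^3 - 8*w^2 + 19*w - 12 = (w - 3)*(w^2 - 5*w + 4) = (w - 3)*(w - 1)*(w - 4)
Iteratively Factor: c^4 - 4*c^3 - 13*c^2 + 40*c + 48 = (c - 4)*(c^3 - 13*c - 12) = (c - 4)*(c + 3)*(c^2 - 3*c - 4) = (c - 4)^2*(c + 3)*(c + 1)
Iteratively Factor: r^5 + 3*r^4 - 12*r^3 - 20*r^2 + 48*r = (r + 3)*(r^4 - 12*r^2 + 16*r) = (r - 2)*(r + 3)*(r^3 + 2*r^2 - 8*r) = r*(r - 2)*(r + 3)*(r^2 + 2*r - 8) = r*(r - 2)*(r + 3)*(r + 4)*(r - 2)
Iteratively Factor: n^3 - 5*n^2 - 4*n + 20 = (n + 2)*(n^2 - 7*n + 10) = (n - 2)*(n + 2)*(n - 5)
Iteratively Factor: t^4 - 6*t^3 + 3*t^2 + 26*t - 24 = (t - 1)*(t^3 - 5*t^2 - 2*t + 24) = (t - 4)*(t - 1)*(t^2 - t - 6) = (t - 4)*(t - 3)*(t - 1)*(t + 2)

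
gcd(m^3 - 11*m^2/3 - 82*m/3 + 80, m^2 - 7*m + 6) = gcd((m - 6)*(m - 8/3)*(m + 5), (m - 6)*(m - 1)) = m - 6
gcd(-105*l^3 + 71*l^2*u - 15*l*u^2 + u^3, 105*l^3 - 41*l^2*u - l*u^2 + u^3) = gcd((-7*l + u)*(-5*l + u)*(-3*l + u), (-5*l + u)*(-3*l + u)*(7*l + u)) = 15*l^2 - 8*l*u + u^2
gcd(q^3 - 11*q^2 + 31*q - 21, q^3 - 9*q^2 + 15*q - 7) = q^2 - 8*q + 7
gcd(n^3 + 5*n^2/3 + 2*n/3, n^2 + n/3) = n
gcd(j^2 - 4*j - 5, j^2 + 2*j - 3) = 1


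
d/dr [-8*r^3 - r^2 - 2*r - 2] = -24*r^2 - 2*r - 2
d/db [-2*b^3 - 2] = -6*b^2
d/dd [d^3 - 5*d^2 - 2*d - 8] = 3*d^2 - 10*d - 2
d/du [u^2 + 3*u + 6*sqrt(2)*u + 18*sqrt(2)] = 2*u + 3 + 6*sqrt(2)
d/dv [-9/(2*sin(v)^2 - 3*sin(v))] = 9*(4*sin(v) - 3)*cos(v)/((2*sin(v) - 3)^2*sin(v)^2)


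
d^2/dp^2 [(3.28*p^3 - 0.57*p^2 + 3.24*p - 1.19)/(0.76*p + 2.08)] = (3.789056*p^3 + 31.110144*p^2 + 85.143552*p - 16.550368)/(0.438976*p^3 + 3.604224*p^2 + 9.864192*p + 8.998912)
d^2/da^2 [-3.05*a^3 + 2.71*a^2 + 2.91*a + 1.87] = 5.42 - 18.3*a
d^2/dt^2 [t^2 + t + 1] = 2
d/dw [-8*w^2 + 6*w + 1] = 6 - 16*w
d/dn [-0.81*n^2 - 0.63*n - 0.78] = -1.62*n - 0.63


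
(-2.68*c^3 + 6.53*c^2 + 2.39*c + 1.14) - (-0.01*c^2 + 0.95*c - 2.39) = -2.68*c^3 + 6.54*c^2 + 1.44*c + 3.53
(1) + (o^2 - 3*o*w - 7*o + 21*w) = o^2 - 3*o*w - 7*o + 21*w + 1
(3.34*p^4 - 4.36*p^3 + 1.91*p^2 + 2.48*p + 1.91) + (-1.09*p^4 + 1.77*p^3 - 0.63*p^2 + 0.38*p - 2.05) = 2.25*p^4 - 2.59*p^3 + 1.28*p^2 + 2.86*p - 0.14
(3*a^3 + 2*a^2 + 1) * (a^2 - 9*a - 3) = 3*a^5 - 25*a^4 - 27*a^3 - 5*a^2 - 9*a - 3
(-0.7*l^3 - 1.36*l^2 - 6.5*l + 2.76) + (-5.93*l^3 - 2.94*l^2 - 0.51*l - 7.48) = -6.63*l^3 - 4.3*l^2 - 7.01*l - 4.72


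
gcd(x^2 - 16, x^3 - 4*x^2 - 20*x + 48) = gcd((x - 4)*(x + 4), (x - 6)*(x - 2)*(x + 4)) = x + 4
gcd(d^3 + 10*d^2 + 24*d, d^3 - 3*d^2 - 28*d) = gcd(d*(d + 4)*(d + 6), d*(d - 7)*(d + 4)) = d^2 + 4*d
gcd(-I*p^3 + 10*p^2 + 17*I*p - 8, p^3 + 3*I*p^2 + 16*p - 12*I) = 1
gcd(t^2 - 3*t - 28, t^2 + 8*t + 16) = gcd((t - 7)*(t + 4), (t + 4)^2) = t + 4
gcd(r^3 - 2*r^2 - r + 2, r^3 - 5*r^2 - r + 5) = r^2 - 1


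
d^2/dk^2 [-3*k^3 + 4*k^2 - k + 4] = 8 - 18*k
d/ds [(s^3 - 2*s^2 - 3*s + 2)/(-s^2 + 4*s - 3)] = (-s^4 + 8*s^3 - 20*s^2 + 16*s + 1)/(s^4 - 8*s^3 + 22*s^2 - 24*s + 9)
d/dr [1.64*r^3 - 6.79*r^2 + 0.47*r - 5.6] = 4.92*r^2 - 13.58*r + 0.47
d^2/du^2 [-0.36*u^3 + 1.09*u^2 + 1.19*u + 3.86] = 2.18 - 2.16*u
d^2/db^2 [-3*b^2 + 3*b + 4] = -6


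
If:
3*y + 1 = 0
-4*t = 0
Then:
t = 0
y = -1/3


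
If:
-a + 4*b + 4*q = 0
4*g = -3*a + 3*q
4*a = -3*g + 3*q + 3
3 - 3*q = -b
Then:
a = 228/109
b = -39/109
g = -99/109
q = 96/109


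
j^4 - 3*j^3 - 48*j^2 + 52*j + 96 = (j - 8)*(j - 2)*(j + 1)*(j + 6)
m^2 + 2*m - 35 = (m - 5)*(m + 7)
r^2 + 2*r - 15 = (r - 3)*(r + 5)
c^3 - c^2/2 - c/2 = c*(c - 1)*(c + 1/2)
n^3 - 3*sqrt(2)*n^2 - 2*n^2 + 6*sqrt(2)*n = n*(n - 2)*(n - 3*sqrt(2))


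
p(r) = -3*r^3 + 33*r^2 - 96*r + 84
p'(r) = -9*r^2 + 66*r - 96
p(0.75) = 29.30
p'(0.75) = -51.56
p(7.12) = -9.44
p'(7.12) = -82.33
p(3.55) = 24.87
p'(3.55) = 24.88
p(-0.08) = 91.89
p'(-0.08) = -101.34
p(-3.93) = 1153.06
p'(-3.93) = -494.38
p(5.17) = 55.17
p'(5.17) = 4.66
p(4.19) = 40.43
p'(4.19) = 22.54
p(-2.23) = 495.45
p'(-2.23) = -287.94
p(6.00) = 48.00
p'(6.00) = -24.00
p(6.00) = 48.00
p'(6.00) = -24.00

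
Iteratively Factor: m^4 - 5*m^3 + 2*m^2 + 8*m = (m)*(m^3 - 5*m^2 + 2*m + 8) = m*(m + 1)*(m^2 - 6*m + 8) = m*(m - 2)*(m + 1)*(m - 4)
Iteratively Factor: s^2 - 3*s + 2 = (s - 2)*(s - 1)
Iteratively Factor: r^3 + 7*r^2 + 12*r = (r + 4)*(r^2 + 3*r) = r*(r + 4)*(r + 3)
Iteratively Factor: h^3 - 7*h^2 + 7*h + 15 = (h - 3)*(h^2 - 4*h - 5) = (h - 5)*(h - 3)*(h + 1)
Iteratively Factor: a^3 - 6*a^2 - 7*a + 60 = (a - 5)*(a^2 - a - 12) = (a - 5)*(a - 4)*(a + 3)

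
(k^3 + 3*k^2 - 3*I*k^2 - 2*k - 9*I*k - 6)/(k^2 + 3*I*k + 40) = (k^3 + 3*k^2*(1 - I) - k*(2 + 9*I) - 6)/(k^2 + 3*I*k + 40)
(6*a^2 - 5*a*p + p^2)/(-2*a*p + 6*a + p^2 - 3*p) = (-3*a + p)/(p - 3)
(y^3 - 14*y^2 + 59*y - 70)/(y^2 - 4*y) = (y^3 - 14*y^2 + 59*y - 70)/(y*(y - 4))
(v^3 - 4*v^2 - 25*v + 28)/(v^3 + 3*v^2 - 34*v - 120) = (v^2 - 8*v + 7)/(v^2 - v - 30)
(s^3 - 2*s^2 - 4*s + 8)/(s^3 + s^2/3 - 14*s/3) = 3*(s^2 - 4)/(s*(3*s + 7))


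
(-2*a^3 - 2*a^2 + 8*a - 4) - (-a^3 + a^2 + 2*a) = -a^3 - 3*a^2 + 6*a - 4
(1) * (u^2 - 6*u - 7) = u^2 - 6*u - 7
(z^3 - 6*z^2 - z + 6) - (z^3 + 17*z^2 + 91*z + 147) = -23*z^2 - 92*z - 141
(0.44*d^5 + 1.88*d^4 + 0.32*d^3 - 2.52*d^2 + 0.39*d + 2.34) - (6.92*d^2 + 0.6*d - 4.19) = 0.44*d^5 + 1.88*d^4 + 0.32*d^3 - 9.44*d^2 - 0.21*d + 6.53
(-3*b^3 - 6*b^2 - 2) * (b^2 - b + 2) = -3*b^5 - 3*b^4 - 14*b^2 + 2*b - 4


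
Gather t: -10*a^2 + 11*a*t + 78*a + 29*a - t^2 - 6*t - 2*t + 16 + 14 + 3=-10*a^2 + 107*a - t^2 + t*(11*a - 8) + 33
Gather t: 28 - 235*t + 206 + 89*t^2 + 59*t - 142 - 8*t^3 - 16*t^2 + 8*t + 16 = -8*t^3 + 73*t^2 - 168*t + 108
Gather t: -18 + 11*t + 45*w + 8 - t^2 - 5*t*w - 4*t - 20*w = -t^2 + t*(7 - 5*w) + 25*w - 10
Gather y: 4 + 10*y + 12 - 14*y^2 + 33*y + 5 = -14*y^2 + 43*y + 21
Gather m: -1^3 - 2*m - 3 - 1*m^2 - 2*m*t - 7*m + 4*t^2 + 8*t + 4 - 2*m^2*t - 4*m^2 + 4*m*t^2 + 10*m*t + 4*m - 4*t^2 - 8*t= m^2*(-2*t - 5) + m*(4*t^2 + 8*t - 5)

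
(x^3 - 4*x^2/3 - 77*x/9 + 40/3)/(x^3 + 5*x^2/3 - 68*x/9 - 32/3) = (3*x - 5)/(3*x + 4)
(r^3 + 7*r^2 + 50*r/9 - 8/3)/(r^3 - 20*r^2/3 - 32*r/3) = (r^2 + 17*r/3 - 2)/(r*(r - 8))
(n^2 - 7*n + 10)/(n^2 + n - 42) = (n^2 - 7*n + 10)/(n^2 + n - 42)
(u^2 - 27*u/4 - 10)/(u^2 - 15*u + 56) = (u + 5/4)/(u - 7)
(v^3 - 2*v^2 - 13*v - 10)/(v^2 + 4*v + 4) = (v^2 - 4*v - 5)/(v + 2)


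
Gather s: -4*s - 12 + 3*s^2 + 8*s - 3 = 3*s^2 + 4*s - 15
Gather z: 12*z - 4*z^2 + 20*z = -4*z^2 + 32*z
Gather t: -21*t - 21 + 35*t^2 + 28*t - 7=35*t^2 + 7*t - 28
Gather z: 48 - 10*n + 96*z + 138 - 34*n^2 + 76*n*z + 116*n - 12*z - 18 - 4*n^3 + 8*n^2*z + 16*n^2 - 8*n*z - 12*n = -4*n^3 - 18*n^2 + 94*n + z*(8*n^2 + 68*n + 84) + 168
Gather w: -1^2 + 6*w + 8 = 6*w + 7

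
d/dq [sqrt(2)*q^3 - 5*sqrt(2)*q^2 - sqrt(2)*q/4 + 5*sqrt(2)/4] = sqrt(2)*(12*q^2 - 40*q - 1)/4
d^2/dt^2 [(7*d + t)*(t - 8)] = 2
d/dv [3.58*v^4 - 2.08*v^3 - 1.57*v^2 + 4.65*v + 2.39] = 14.32*v^3 - 6.24*v^2 - 3.14*v + 4.65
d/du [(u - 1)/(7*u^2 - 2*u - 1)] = (-7*u^2 + 14*u - 3)/(49*u^4 - 28*u^3 - 10*u^2 + 4*u + 1)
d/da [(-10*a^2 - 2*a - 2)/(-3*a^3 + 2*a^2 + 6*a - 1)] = 2*(-15*a^4 - 6*a^3 - 37*a^2 + 14*a + 7)/(9*a^6 - 12*a^5 - 32*a^4 + 30*a^3 + 32*a^2 - 12*a + 1)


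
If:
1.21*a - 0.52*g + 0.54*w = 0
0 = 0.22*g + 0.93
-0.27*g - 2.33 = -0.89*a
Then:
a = 1.34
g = -4.23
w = -7.06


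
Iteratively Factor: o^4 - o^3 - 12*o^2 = (o + 3)*(o^3 - 4*o^2) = (o - 4)*(o + 3)*(o^2) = o*(o - 4)*(o + 3)*(o)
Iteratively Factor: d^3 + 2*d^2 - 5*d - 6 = (d - 2)*(d^2 + 4*d + 3) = (d - 2)*(d + 1)*(d + 3)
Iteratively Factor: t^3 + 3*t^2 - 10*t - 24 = (t + 2)*(t^2 + t - 12) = (t - 3)*(t + 2)*(t + 4)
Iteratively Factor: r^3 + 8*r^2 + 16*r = (r + 4)*(r^2 + 4*r) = r*(r + 4)*(r + 4)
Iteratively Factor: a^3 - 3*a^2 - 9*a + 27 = (a + 3)*(a^2 - 6*a + 9) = (a - 3)*(a + 3)*(a - 3)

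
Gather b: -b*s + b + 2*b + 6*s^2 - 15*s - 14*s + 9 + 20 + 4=b*(3 - s) + 6*s^2 - 29*s + 33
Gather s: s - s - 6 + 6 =0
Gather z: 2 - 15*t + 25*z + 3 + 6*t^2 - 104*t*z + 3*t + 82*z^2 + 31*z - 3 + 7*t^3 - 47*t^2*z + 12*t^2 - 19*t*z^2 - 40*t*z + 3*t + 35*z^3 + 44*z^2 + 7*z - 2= 7*t^3 + 18*t^2 - 9*t + 35*z^3 + z^2*(126 - 19*t) + z*(-47*t^2 - 144*t + 63)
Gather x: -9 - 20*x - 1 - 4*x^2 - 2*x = -4*x^2 - 22*x - 10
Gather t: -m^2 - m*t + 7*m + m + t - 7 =-m^2 + 8*m + t*(1 - m) - 7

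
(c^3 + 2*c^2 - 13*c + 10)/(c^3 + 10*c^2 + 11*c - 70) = (c - 1)/(c + 7)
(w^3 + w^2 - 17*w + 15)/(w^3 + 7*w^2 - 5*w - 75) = (w - 1)/(w + 5)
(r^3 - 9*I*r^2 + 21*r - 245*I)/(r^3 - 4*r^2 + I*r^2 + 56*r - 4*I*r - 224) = (r^2 - 2*I*r + 35)/(r^2 + r*(-4 + 8*I) - 32*I)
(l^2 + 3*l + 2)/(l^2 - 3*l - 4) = (l + 2)/(l - 4)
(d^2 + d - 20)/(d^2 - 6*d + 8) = (d + 5)/(d - 2)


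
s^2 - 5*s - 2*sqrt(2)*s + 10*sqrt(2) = (s - 5)*(s - 2*sqrt(2))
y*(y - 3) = y^2 - 3*y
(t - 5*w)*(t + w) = t^2 - 4*t*w - 5*w^2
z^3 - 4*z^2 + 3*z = z*(z - 3)*(z - 1)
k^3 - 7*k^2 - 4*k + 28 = (k - 7)*(k - 2)*(k + 2)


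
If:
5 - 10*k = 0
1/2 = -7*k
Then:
No Solution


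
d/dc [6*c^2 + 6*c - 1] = 12*c + 6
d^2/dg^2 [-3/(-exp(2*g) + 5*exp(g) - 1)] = 3*((5 - 4*exp(g))*(exp(2*g) - 5*exp(g) + 1) + 2*(2*exp(g) - 5)^2*exp(g))*exp(g)/(exp(2*g) - 5*exp(g) + 1)^3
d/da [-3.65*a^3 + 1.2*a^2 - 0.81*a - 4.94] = -10.95*a^2 + 2.4*a - 0.81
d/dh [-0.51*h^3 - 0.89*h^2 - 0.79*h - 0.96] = -1.53*h^2 - 1.78*h - 0.79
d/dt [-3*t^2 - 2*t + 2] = -6*t - 2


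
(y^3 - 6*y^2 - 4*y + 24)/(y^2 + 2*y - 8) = (y^2 - 4*y - 12)/(y + 4)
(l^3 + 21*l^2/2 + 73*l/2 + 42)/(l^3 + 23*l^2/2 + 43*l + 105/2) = (l + 4)/(l + 5)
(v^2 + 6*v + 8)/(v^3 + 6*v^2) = (v^2 + 6*v + 8)/(v^2*(v + 6))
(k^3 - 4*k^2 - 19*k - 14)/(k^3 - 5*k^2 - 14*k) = (k + 1)/k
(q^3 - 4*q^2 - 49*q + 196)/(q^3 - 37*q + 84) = (q - 7)/(q - 3)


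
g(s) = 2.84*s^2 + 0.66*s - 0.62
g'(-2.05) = -10.98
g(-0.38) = -0.46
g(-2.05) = 9.96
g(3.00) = 26.92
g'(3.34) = 19.63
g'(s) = 5.68*s + 0.66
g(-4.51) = 54.17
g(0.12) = -0.50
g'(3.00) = 17.70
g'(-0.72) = -3.43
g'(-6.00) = -33.42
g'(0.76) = 4.98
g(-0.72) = 0.38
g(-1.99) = 9.31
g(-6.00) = 97.66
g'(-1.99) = -10.64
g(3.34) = 33.27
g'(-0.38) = -1.50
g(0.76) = 1.52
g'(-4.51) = -24.96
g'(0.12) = 1.34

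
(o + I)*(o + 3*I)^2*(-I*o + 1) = -I*o^4 + 8*o^3 + 22*I*o^2 - 24*o - 9*I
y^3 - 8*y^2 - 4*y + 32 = (y - 8)*(y - 2)*(y + 2)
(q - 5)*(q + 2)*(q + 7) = q^3 + 4*q^2 - 31*q - 70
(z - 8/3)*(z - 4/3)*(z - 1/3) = z^3 - 13*z^2/3 + 44*z/9 - 32/27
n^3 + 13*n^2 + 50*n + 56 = (n + 2)*(n + 4)*(n + 7)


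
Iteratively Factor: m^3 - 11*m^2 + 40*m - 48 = (m - 4)*(m^2 - 7*m + 12) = (m - 4)^2*(m - 3)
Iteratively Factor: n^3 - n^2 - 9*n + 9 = (n + 3)*(n^2 - 4*n + 3) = (n - 1)*(n + 3)*(n - 3)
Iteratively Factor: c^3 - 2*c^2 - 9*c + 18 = (c + 3)*(c^2 - 5*c + 6) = (c - 2)*(c + 3)*(c - 3)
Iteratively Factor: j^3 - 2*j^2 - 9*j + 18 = (j - 3)*(j^2 + j - 6) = (j - 3)*(j + 3)*(j - 2)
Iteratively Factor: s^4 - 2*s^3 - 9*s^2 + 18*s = (s + 3)*(s^3 - 5*s^2 + 6*s) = (s - 2)*(s + 3)*(s^2 - 3*s) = s*(s - 2)*(s + 3)*(s - 3)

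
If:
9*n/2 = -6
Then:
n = -4/3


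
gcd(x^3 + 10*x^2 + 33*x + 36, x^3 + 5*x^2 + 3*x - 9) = x^2 + 6*x + 9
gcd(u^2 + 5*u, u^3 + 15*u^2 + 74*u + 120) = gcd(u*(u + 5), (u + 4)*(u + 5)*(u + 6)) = u + 5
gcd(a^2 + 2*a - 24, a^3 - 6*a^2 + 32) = a - 4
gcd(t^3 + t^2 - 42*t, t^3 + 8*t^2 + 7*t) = t^2 + 7*t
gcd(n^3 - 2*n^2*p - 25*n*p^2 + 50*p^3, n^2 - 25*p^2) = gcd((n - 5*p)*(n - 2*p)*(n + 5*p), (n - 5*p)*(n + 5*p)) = -n^2 + 25*p^2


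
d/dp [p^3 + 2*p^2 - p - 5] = 3*p^2 + 4*p - 1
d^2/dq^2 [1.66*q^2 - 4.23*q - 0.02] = 3.32000000000000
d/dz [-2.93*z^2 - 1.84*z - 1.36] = -5.86*z - 1.84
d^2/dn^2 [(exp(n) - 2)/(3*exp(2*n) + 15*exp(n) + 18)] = (exp(4*n) - 13*exp(3*n) - 66*exp(2*n) - 32*exp(n) + 96)*exp(n)/(3*(exp(6*n) + 15*exp(5*n) + 93*exp(4*n) + 305*exp(3*n) + 558*exp(2*n) + 540*exp(n) + 216))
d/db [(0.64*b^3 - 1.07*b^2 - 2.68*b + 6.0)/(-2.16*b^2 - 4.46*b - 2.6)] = (-1.3824*b^4 - 5.7088*b^3 - 6.0086*b^2 + 31.484*b + 33.728)/(4.6656*b^4 + 19.2672*b^3 + 31.1236*b^2 + 23.192*b + 6.76)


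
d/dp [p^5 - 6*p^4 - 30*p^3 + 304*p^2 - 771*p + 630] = 5*p^4 - 24*p^3 - 90*p^2 + 608*p - 771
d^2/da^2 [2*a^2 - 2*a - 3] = 4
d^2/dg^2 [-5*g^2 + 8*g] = -10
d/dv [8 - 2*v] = -2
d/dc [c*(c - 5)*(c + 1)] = 3*c^2 - 8*c - 5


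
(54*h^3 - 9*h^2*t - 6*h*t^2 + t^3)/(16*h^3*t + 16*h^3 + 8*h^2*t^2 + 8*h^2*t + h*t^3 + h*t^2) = (54*h^3 - 9*h^2*t - 6*h*t^2 + t^3)/(h*(16*h^2*t + 16*h^2 + 8*h*t^2 + 8*h*t + t^3 + t^2))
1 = 1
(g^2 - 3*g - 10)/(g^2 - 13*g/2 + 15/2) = 2*(g + 2)/(2*g - 3)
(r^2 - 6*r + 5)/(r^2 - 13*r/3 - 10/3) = 3*(r - 1)/(3*r + 2)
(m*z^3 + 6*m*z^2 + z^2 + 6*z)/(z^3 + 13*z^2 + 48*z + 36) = z*(m*z + 1)/(z^2 + 7*z + 6)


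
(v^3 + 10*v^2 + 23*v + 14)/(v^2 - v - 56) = (v^2 + 3*v + 2)/(v - 8)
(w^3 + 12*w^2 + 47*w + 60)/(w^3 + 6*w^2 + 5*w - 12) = (w + 5)/(w - 1)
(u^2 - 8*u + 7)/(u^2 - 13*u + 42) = (u - 1)/(u - 6)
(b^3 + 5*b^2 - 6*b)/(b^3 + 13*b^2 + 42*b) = (b - 1)/(b + 7)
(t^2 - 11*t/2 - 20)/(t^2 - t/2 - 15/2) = (t - 8)/(t - 3)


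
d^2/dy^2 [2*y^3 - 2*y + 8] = 12*y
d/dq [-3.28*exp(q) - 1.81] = -3.28*exp(q)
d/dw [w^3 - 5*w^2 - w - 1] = 3*w^2 - 10*w - 1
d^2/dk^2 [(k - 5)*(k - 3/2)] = 2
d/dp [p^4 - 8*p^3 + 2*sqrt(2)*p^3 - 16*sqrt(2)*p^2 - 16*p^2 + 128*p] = 4*p^3 - 24*p^2 + 6*sqrt(2)*p^2 - 32*sqrt(2)*p - 32*p + 128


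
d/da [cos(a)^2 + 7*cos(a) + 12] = -(2*cos(a) + 7)*sin(a)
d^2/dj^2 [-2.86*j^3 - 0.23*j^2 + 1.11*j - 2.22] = -17.16*j - 0.46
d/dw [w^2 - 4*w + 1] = 2*w - 4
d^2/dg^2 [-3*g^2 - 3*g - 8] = -6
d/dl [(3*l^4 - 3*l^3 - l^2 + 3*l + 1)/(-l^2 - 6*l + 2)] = (-6*l^5 - 51*l^4 + 60*l^3 - 9*l^2 - 2*l + 12)/(l^4 + 12*l^3 + 32*l^2 - 24*l + 4)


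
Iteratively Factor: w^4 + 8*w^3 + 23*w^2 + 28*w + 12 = (w + 2)*(w^3 + 6*w^2 + 11*w + 6) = (w + 1)*(w + 2)*(w^2 + 5*w + 6) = (w + 1)*(w + 2)^2*(w + 3)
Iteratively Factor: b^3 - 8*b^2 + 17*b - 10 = (b - 5)*(b^2 - 3*b + 2) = (b - 5)*(b - 2)*(b - 1)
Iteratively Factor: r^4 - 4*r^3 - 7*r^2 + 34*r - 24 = (r - 2)*(r^3 - 2*r^2 - 11*r + 12) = (r - 2)*(r + 3)*(r^2 - 5*r + 4) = (r - 4)*(r - 2)*(r + 3)*(r - 1)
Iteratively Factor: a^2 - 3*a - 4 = (a - 4)*(a + 1)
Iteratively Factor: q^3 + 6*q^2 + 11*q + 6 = (q + 3)*(q^2 + 3*q + 2) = (q + 2)*(q + 3)*(q + 1)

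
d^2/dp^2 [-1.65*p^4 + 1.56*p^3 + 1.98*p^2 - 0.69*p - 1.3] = -19.8*p^2 + 9.36*p + 3.96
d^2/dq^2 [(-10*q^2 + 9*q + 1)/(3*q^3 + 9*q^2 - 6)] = 2*(-10*q^6 + 27*q^5 + 87*q^4 - 35*q^3 - 45*q^2 + 168*q - 34)/(3*(q^9 + 9*q^8 + 27*q^7 + 21*q^6 - 36*q^5 - 54*q^4 + 12*q^3 + 36*q^2 - 8))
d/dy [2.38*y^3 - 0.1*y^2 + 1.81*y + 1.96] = 7.14*y^2 - 0.2*y + 1.81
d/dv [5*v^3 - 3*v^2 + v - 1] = 15*v^2 - 6*v + 1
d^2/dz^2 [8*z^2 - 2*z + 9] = 16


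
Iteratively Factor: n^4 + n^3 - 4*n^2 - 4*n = (n - 2)*(n^3 + 3*n^2 + 2*n) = n*(n - 2)*(n^2 + 3*n + 2) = n*(n - 2)*(n + 2)*(n + 1)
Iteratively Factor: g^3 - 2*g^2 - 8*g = (g)*(g^2 - 2*g - 8) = g*(g + 2)*(g - 4)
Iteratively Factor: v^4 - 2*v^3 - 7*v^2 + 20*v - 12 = (v - 2)*(v^3 - 7*v + 6) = (v - 2)^2*(v^2 + 2*v - 3) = (v - 2)^2*(v - 1)*(v + 3)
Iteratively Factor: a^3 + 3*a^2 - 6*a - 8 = (a - 2)*(a^2 + 5*a + 4) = (a - 2)*(a + 4)*(a + 1)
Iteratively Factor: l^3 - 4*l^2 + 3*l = (l - 1)*(l^2 - 3*l) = l*(l - 1)*(l - 3)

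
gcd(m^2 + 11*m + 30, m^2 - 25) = m + 5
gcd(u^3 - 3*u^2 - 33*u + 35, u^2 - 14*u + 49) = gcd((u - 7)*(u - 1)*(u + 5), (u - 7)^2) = u - 7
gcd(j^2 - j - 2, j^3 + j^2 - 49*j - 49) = j + 1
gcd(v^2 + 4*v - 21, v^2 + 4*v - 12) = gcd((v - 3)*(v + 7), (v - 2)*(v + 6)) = 1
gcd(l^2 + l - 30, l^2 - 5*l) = l - 5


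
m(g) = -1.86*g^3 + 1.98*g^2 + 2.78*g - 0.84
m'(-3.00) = -59.32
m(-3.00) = 58.86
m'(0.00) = 2.78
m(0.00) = -0.84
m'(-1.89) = -24.64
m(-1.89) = 13.54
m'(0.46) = 3.42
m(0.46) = 0.68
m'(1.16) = -0.13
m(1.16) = 2.15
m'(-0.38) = 0.47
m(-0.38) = -1.51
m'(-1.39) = -13.51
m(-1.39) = 4.12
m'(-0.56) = -1.19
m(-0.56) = -1.45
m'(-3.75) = -90.54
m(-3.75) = 114.66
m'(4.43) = -89.18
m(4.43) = -111.37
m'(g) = -5.58*g^2 + 3.96*g + 2.78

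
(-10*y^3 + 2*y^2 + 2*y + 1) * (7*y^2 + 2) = -70*y^5 + 14*y^4 - 6*y^3 + 11*y^2 + 4*y + 2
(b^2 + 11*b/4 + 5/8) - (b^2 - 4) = 11*b/4 + 37/8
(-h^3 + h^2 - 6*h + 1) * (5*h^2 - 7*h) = -5*h^5 + 12*h^4 - 37*h^3 + 47*h^2 - 7*h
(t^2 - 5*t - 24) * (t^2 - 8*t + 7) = t^4 - 13*t^3 + 23*t^2 + 157*t - 168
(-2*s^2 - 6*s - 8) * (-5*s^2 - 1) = 10*s^4 + 30*s^3 + 42*s^2 + 6*s + 8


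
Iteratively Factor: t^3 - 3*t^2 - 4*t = (t + 1)*(t^2 - 4*t) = t*(t + 1)*(t - 4)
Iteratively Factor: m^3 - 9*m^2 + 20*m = (m)*(m^2 - 9*m + 20) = m*(m - 4)*(m - 5)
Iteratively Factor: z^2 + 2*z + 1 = (z + 1)*(z + 1)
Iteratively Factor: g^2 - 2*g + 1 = (g - 1)*(g - 1)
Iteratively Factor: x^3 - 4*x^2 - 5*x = (x + 1)*(x^2 - 5*x) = x*(x + 1)*(x - 5)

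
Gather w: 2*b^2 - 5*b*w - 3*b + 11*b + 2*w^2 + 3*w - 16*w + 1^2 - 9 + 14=2*b^2 + 8*b + 2*w^2 + w*(-5*b - 13) + 6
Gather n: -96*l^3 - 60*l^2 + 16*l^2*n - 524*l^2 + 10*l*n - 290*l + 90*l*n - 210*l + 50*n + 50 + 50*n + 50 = -96*l^3 - 584*l^2 - 500*l + n*(16*l^2 + 100*l + 100) + 100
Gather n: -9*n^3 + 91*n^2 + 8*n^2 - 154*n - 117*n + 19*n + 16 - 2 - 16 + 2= -9*n^3 + 99*n^2 - 252*n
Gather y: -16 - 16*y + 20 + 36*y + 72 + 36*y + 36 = 56*y + 112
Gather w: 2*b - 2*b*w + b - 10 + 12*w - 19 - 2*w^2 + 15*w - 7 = 3*b - 2*w^2 + w*(27 - 2*b) - 36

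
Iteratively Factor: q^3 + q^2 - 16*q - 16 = (q + 4)*(q^2 - 3*q - 4) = (q + 1)*(q + 4)*(q - 4)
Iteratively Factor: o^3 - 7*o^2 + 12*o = (o - 4)*(o^2 - 3*o) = (o - 4)*(o - 3)*(o)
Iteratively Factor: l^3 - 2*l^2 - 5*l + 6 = (l - 3)*(l^2 + l - 2) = (l - 3)*(l - 1)*(l + 2)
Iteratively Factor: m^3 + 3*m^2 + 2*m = (m + 2)*(m^2 + m) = m*(m + 2)*(m + 1)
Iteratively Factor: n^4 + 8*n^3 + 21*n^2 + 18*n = (n)*(n^3 + 8*n^2 + 21*n + 18) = n*(n + 2)*(n^2 + 6*n + 9) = n*(n + 2)*(n + 3)*(n + 3)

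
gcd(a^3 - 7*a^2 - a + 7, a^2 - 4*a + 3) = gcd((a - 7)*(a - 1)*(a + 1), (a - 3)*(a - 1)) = a - 1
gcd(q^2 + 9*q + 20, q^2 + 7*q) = 1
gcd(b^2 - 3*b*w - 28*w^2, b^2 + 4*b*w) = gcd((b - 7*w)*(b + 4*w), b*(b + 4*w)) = b + 4*w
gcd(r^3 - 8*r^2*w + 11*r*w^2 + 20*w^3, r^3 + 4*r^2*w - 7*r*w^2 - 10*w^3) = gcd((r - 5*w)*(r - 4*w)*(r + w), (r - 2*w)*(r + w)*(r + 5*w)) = r + w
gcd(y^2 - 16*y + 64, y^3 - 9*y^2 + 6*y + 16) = y - 8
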